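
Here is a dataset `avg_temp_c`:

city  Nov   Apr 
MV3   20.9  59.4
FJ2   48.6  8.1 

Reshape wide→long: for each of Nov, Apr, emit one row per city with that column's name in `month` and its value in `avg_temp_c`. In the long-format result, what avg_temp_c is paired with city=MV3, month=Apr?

59.4

Unpivoting turns each (city, wide-column) pair into one long row.
The wide cell at row MV3, column Apr holds 59.4, so the long row (MV3, Apr) has avg_temp_c=59.4.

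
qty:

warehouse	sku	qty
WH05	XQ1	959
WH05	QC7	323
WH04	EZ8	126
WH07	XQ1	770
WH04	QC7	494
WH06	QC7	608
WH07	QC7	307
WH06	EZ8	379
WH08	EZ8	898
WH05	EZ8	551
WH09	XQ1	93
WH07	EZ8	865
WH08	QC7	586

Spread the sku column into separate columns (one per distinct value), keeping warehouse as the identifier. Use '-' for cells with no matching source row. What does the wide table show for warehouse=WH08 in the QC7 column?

The long row with warehouse=WH08, sku=QC7 has qty=586.

586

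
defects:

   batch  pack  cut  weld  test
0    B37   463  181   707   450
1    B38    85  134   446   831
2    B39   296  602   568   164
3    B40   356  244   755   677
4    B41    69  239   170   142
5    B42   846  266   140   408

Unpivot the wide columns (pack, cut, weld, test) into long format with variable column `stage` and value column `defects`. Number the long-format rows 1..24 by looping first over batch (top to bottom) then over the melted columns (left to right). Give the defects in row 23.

24 rows total (6 × 4). Row 23: index ⌊(23-1)/4⌋ = 5 into batch → B42; (23-1) mod 4 = 2 into the melted columns → weld.
So row 23 is (B42, weld, 140); defects = 140.

140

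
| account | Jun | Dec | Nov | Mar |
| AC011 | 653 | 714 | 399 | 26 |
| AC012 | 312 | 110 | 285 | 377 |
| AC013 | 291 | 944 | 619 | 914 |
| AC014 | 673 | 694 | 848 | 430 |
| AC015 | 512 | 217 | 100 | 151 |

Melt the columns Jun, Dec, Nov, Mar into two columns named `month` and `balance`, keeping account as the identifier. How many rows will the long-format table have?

5 account values × 4 melted columns = 20 rows.

20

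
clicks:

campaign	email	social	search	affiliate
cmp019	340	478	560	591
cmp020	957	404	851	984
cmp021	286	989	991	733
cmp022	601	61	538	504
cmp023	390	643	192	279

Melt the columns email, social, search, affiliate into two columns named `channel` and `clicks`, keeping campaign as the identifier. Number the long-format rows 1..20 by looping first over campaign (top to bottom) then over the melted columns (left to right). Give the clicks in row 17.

390

20 rows total (5 × 4). Row 17: index ⌊(17-1)/4⌋ = 4 into campaign → cmp023; (17-1) mod 4 = 0 into the melted columns → email.
So row 17 is (cmp023, email, 390); clicks = 390.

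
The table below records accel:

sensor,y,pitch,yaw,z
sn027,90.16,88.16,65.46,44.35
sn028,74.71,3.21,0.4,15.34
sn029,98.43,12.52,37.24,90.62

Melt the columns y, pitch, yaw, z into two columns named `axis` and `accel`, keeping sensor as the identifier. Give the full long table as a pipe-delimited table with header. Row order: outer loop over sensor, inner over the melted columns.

| sensor | axis | accel |
| sn027 | y | 90.16 |
| sn027 | pitch | 88.16 |
| sn027 | yaw | 65.46 |
| sn027 | z | 44.35 |
| sn028 | y | 74.71 |
| sn028 | pitch | 3.21 |
| sn028 | yaw | 0.4 |
| sn028 | z | 15.34 |
| sn029 | y | 98.43 |
| sn029 | pitch | 12.52 |
| sn029 | yaw | 37.24 |
| sn029 | z | 90.62 |

Each (sensor, column) pair becomes one row: 3 × 4 = 12 rows.
For example, (sn027, y) → accel=90.16.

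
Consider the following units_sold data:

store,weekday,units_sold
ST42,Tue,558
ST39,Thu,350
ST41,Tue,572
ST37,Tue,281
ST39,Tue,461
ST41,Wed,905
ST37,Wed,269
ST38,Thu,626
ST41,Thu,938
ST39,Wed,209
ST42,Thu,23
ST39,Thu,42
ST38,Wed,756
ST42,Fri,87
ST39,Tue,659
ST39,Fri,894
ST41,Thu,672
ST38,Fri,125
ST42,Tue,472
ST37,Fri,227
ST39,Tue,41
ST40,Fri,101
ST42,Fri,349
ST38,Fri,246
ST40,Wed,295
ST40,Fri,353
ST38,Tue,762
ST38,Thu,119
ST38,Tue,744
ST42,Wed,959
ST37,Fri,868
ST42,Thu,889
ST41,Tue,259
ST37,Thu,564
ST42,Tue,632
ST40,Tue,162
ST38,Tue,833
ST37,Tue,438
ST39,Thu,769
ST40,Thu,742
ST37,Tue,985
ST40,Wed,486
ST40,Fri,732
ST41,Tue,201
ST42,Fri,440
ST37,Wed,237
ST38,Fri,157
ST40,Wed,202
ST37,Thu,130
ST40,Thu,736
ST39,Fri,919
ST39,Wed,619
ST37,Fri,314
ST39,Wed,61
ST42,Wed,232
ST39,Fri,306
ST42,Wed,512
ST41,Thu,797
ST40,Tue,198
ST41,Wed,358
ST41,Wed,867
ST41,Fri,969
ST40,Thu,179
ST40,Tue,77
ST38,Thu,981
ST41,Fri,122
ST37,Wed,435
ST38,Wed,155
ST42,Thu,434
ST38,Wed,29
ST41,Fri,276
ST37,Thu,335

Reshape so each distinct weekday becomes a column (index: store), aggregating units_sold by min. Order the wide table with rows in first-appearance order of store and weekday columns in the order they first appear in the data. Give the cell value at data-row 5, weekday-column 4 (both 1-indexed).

With rows in first-appearance order of store, row 5 is store=ST38. weekday columns in first-appearance order: Tue, Thu, Wed, Fri; column 4 is Fri.
Long rows with store=ST38, weekday=Fri: min(125, 246, 157) = 125.

125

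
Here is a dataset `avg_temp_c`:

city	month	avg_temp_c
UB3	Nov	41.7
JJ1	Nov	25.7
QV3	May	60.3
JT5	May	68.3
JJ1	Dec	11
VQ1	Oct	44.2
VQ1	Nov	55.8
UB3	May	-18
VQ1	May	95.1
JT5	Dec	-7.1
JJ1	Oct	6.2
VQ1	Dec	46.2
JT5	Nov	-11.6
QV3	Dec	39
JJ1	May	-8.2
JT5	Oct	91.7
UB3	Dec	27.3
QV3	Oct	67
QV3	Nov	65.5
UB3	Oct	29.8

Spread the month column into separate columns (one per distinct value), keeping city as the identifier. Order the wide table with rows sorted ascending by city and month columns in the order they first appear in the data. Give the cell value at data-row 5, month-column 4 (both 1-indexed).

With rows sorted ascending by city, row 5 is city=VQ1. month columns in first-appearance order: Nov, May, Dec, Oct; column 4 is Oct.
Long rows with city=VQ1, month=Oct: avg_temp_c = 44.2.

44.2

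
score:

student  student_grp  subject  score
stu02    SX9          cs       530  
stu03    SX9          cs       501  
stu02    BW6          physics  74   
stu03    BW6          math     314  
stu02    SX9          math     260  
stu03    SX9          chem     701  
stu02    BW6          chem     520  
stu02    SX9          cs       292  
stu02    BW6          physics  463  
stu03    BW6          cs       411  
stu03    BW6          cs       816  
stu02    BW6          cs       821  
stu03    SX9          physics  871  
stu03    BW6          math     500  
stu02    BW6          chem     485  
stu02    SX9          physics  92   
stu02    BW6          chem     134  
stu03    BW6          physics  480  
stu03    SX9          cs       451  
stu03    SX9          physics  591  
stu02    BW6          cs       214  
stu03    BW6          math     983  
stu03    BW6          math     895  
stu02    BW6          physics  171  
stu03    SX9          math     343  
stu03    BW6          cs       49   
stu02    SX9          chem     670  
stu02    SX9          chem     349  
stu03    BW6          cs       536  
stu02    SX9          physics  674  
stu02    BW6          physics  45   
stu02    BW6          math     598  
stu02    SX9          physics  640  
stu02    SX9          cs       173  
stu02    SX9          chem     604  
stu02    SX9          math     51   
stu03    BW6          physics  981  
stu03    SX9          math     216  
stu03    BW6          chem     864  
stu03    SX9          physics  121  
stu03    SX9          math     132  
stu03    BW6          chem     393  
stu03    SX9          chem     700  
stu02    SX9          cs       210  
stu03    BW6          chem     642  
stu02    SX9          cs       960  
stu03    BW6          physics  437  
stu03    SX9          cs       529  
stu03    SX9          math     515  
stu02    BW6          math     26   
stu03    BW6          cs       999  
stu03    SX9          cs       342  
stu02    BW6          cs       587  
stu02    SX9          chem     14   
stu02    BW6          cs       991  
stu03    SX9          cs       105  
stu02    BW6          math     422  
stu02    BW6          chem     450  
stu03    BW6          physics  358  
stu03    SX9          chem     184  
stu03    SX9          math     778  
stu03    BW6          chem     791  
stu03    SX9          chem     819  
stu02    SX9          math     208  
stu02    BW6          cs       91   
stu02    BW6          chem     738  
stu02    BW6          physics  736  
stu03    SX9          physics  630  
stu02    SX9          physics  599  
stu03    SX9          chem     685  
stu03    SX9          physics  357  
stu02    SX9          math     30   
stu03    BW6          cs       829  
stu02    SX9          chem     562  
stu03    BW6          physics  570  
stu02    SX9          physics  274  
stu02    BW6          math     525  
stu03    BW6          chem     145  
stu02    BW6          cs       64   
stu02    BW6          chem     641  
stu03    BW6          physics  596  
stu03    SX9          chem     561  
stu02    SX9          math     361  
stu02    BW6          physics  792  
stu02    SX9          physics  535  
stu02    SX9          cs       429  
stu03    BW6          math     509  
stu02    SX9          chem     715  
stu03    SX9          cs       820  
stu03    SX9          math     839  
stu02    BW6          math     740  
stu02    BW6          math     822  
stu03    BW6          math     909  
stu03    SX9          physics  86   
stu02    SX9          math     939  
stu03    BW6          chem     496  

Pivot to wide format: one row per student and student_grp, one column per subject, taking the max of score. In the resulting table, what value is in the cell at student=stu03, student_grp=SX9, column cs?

Rows with student=stu03, student_grp=SX9 and subject=cs: score values are 501, 451, 529, 342, 105, 820.
max(501, 451, 529, 342, 105, 820) = 820.

820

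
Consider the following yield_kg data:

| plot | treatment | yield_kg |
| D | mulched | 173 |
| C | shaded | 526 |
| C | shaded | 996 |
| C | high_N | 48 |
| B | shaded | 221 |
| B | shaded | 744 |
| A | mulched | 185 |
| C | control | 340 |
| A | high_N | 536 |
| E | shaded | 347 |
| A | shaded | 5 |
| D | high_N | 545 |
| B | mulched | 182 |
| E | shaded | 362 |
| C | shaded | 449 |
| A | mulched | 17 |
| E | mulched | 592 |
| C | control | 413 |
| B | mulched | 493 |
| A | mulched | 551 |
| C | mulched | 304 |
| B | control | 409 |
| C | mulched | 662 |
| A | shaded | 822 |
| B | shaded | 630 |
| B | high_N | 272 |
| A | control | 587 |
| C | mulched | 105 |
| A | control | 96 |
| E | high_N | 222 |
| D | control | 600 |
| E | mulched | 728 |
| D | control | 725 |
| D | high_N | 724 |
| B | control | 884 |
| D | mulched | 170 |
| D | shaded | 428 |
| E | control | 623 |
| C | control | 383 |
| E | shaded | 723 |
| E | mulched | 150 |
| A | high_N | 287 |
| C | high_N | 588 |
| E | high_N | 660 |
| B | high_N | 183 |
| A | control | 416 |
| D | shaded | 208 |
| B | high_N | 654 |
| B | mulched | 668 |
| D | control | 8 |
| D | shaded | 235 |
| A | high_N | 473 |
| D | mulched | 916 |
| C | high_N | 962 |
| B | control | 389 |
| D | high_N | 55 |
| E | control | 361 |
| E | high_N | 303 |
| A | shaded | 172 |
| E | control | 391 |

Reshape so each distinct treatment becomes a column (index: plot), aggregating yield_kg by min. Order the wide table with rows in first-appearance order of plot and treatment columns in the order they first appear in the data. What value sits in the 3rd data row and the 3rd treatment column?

183

With rows in first-appearance order of plot, row 3 is plot=B. treatment columns in first-appearance order: mulched, shaded, high_N, control; column 3 is high_N.
Long rows with plot=B, treatment=high_N: min(272, 183, 654) = 183.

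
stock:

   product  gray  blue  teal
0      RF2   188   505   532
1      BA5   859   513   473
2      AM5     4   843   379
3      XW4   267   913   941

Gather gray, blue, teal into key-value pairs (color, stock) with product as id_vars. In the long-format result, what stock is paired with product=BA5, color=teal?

Unpivoting turns each (product, wide-column) pair into one long row.
The wide cell at row BA5, column teal holds 473, so the long row (BA5, teal) has stock=473.

473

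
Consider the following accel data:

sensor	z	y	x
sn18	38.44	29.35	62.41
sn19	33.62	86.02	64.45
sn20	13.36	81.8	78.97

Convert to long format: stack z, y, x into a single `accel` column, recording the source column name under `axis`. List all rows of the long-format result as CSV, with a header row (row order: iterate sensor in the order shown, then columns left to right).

Each (sensor, column) pair becomes one row: 3 × 3 = 9 rows.
For example, (sn18, z) → accel=38.44.

sensor,axis,accel
sn18,z,38.44
sn18,y,29.35
sn18,x,62.41
sn19,z,33.62
sn19,y,86.02
sn19,x,64.45
sn20,z,13.36
sn20,y,81.8
sn20,x,78.97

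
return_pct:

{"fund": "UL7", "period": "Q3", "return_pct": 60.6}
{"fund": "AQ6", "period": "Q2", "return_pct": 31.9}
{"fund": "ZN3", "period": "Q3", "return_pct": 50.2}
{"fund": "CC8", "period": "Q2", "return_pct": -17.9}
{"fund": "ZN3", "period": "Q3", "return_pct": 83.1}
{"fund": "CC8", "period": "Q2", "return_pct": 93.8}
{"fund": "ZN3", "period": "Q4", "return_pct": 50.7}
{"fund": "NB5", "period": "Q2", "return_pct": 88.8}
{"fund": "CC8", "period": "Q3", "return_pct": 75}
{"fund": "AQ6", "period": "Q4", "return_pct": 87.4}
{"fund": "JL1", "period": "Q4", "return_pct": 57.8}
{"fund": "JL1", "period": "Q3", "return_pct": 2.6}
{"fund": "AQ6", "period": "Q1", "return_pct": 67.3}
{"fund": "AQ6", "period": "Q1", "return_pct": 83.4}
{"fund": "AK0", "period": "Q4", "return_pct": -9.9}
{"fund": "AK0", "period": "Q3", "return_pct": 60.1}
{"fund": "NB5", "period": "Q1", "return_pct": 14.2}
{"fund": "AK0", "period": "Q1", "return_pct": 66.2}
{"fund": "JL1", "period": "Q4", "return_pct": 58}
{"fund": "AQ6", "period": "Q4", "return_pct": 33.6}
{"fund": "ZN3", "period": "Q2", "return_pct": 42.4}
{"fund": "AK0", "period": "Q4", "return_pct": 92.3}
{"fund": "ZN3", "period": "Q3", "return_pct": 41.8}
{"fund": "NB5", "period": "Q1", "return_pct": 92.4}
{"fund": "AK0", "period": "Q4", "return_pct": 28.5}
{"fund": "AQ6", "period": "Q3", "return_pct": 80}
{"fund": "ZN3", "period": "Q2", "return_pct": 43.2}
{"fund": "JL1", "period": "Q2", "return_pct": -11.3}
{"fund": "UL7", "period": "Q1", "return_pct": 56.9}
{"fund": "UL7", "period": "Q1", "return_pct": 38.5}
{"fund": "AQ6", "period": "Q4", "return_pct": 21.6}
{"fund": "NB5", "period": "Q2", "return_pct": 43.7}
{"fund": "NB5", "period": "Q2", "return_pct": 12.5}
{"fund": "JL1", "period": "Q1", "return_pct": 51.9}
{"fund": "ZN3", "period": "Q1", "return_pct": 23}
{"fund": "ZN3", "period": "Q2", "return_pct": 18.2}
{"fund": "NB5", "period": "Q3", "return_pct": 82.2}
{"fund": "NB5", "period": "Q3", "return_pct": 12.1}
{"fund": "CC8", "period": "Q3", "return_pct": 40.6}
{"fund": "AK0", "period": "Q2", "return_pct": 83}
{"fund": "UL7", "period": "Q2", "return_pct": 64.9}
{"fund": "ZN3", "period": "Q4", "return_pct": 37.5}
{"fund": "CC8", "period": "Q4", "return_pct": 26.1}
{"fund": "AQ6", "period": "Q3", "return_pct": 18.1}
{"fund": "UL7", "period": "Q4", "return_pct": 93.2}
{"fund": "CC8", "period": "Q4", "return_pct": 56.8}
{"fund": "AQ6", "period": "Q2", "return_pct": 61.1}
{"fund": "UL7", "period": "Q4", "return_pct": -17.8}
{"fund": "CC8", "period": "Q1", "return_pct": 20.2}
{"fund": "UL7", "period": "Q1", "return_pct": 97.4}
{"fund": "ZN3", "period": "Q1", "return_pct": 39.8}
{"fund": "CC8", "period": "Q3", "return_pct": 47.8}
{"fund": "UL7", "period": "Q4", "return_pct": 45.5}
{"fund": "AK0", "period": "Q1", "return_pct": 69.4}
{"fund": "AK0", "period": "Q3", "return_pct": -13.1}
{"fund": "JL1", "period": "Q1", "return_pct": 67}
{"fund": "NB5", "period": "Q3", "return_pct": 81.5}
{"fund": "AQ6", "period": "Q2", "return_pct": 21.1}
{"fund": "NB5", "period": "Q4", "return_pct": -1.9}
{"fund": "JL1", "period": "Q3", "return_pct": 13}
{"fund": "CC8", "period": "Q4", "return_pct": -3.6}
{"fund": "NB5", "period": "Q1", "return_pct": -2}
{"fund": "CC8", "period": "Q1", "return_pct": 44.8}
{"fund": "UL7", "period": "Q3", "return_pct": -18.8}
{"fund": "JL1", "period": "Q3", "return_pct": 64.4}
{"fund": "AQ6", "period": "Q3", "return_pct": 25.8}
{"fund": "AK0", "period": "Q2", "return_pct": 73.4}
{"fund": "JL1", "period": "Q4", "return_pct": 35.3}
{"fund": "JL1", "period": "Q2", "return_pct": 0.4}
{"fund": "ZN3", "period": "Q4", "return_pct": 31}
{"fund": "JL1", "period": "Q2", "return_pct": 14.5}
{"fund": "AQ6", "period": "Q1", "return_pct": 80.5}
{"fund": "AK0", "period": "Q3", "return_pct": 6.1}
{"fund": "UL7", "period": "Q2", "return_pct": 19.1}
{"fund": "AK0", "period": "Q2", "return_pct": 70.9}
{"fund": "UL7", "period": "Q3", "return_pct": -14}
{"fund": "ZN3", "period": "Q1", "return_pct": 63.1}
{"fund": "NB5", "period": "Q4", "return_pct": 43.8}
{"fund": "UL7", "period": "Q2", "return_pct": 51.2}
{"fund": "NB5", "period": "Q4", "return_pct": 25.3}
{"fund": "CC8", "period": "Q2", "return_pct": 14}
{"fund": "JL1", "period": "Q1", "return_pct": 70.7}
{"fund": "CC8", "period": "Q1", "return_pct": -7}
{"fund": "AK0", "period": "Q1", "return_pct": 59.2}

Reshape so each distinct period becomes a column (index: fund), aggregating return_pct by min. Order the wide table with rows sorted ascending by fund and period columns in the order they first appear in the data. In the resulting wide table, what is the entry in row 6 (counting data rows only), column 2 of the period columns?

19.1

With rows sorted ascending by fund, row 6 is fund=UL7. period columns in first-appearance order: Q3, Q2, Q4, Q1; column 2 is Q2.
Long rows with fund=UL7, period=Q2: min(64.9, 19.1, 51.2) = 19.1.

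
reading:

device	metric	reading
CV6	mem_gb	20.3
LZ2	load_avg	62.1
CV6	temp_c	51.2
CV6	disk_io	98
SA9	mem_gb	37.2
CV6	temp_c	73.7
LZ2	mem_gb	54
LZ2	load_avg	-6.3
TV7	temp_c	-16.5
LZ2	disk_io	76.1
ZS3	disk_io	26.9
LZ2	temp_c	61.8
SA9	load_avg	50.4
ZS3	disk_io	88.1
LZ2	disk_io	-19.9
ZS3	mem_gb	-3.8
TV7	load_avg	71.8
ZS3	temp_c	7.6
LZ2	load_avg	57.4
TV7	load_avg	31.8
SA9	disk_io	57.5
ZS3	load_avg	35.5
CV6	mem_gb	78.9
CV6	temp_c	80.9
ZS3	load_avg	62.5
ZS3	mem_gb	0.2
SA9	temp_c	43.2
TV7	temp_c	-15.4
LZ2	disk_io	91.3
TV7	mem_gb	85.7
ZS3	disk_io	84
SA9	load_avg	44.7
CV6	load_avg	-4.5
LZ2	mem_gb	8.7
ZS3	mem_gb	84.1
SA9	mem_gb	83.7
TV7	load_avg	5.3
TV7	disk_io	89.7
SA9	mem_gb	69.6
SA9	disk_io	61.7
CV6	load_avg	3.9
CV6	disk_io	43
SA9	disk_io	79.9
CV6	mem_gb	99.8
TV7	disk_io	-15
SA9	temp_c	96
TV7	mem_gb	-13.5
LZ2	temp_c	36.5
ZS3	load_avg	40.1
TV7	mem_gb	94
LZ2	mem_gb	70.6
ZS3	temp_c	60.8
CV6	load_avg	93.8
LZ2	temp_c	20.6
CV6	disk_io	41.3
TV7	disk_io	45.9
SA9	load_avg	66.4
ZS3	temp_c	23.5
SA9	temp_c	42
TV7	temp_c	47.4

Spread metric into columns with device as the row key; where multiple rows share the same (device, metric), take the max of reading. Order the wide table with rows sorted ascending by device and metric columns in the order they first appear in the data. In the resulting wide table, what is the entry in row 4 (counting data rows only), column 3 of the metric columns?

47.4

With rows sorted ascending by device, row 4 is device=TV7. metric columns in first-appearance order: mem_gb, load_avg, temp_c, disk_io; column 3 is temp_c.
Long rows with device=TV7, metric=temp_c: max(-16.5, -15.4, 47.4) = 47.4.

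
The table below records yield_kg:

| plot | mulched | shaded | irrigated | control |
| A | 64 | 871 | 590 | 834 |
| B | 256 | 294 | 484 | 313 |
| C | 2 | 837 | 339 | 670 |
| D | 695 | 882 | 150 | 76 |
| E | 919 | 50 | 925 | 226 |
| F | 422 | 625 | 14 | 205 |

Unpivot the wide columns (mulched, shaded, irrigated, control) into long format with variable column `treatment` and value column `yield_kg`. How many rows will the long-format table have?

24

6 plot values × 4 melted columns = 24 rows.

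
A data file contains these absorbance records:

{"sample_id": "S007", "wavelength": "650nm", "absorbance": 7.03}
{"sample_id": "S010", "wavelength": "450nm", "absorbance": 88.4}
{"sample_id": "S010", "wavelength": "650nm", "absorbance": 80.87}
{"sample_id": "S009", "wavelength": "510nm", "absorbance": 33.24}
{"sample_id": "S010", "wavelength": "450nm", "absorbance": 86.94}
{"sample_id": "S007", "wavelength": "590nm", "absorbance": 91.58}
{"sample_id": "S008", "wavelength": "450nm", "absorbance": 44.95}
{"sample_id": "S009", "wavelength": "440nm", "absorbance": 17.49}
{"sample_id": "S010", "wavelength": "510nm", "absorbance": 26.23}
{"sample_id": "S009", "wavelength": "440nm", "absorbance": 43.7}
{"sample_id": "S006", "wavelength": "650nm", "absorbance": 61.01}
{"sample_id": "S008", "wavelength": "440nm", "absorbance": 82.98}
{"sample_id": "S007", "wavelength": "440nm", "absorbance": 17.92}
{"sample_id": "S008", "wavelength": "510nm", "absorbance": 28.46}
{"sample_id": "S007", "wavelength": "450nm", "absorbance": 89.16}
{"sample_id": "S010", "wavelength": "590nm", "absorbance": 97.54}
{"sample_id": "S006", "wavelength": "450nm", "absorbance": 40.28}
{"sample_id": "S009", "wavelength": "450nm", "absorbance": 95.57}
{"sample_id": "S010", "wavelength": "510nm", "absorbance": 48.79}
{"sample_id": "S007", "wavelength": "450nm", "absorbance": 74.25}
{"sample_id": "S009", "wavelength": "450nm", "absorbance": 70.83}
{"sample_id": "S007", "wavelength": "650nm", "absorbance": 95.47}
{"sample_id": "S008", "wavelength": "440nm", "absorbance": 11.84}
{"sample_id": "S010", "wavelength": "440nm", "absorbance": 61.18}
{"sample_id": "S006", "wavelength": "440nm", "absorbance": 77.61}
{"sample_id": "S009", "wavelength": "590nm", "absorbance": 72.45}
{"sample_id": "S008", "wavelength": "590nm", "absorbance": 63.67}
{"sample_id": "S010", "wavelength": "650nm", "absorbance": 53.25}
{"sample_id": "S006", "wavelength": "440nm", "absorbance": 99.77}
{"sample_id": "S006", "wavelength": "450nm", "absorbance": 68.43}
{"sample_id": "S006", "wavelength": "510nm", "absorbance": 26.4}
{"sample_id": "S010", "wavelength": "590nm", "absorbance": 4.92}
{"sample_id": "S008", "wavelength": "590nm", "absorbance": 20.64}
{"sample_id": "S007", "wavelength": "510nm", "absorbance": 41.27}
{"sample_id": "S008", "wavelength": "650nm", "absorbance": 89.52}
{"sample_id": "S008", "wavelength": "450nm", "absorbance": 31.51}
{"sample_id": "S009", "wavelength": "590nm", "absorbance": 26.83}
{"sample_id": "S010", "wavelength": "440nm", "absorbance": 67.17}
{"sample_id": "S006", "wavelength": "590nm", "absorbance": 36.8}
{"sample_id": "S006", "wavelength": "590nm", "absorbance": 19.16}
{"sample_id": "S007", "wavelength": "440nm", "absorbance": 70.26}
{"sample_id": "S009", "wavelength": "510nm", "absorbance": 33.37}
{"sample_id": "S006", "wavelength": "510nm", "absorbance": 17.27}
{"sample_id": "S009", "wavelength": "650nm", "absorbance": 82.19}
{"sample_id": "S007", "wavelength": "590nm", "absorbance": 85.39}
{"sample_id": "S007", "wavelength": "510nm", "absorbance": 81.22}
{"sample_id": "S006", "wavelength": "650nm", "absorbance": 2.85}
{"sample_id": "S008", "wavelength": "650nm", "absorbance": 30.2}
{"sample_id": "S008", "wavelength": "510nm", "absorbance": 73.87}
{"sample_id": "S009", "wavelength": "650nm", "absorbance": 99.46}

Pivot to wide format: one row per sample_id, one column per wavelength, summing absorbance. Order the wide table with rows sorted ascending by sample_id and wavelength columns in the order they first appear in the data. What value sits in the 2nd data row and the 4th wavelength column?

176.97

With rows sorted ascending by sample_id, row 2 is sample_id=S007. wavelength columns in first-appearance order: 650nm, 450nm, 510nm, 590nm, 440nm; column 4 is 590nm.
Long rows with sample_id=S007, wavelength=590nm: 91.58 + 85.39 = 176.97.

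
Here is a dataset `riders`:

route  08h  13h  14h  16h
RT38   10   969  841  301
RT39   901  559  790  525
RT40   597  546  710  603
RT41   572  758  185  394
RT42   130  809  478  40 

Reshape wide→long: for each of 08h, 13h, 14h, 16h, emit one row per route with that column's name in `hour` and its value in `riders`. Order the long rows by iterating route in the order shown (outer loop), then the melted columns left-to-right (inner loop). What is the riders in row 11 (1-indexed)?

710

20 rows total (5 × 4). Row 11: index ⌊(11-1)/4⌋ = 2 into route → RT40; (11-1) mod 4 = 2 into the melted columns → 14h.
So row 11 is (RT40, 14h, 710); riders = 710.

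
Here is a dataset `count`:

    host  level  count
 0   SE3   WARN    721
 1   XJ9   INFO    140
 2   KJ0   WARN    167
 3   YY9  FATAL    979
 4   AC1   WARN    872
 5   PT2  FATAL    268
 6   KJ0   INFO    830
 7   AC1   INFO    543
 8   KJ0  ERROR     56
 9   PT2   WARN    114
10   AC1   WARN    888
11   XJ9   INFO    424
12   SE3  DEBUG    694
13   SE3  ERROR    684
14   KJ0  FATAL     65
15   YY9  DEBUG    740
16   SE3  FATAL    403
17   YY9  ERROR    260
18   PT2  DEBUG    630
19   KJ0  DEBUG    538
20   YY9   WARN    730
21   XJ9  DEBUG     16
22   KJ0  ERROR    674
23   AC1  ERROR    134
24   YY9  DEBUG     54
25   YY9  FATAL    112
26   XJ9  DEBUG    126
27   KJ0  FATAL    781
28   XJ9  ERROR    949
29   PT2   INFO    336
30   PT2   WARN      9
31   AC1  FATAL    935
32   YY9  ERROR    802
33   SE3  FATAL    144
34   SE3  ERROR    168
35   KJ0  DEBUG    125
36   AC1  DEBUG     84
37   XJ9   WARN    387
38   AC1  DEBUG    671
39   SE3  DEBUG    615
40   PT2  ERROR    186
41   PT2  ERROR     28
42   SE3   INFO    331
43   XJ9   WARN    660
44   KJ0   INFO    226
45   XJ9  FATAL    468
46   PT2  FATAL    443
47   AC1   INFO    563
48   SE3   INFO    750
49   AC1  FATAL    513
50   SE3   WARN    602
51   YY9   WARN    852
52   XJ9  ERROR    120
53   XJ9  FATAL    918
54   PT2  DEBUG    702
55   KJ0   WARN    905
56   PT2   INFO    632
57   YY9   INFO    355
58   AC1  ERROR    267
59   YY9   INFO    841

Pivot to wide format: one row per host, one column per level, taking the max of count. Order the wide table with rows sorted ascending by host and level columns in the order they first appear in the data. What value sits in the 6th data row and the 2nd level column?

841

With rows sorted ascending by host, row 6 is host=YY9. level columns in first-appearance order: WARN, INFO, FATAL, ERROR, DEBUG; column 2 is INFO.
Long rows with host=YY9, level=INFO: max(355, 841) = 841.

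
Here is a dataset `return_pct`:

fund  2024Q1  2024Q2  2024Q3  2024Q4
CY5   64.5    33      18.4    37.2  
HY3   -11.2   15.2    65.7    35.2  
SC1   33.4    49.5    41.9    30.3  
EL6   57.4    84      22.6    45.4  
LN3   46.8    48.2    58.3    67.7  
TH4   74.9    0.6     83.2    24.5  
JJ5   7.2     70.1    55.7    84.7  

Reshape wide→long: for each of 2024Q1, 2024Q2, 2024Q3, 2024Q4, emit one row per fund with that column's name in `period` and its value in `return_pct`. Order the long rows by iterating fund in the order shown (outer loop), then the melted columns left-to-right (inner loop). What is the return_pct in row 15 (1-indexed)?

22.6

28 rows total (7 × 4). Row 15: index ⌊(15-1)/4⌋ = 3 into fund → EL6; (15-1) mod 4 = 2 into the melted columns → 2024Q3.
So row 15 is (EL6, 2024Q3, 22.6); return_pct = 22.6.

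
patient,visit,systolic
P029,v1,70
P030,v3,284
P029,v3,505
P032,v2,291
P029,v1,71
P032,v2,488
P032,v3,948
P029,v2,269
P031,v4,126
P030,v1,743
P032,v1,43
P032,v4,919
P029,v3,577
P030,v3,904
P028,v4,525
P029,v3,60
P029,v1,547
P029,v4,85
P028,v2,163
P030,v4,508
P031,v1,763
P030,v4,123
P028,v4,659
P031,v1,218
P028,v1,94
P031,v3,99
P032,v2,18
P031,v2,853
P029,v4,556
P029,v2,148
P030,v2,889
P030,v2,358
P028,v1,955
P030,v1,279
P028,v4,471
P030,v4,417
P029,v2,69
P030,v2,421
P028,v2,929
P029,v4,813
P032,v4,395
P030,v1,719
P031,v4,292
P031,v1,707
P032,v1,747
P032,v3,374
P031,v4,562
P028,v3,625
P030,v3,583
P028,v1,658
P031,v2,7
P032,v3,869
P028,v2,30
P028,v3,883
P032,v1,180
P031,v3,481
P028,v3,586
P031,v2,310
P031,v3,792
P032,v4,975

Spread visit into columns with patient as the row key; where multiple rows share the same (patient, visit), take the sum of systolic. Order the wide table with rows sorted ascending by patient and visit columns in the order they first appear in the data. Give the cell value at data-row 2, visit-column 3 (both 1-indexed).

486

With rows sorted ascending by patient, row 2 is patient=P029. visit columns in first-appearance order: v1, v3, v2, v4; column 3 is v2.
Long rows with patient=P029, visit=v2: 269 + 148 + 69 = 486.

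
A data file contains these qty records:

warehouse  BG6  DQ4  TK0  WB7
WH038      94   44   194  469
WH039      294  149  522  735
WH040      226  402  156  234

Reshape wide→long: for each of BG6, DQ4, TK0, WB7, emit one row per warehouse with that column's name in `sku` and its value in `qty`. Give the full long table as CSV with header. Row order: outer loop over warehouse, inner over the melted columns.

warehouse,sku,qty
WH038,BG6,94
WH038,DQ4,44
WH038,TK0,194
WH038,WB7,469
WH039,BG6,294
WH039,DQ4,149
WH039,TK0,522
WH039,WB7,735
WH040,BG6,226
WH040,DQ4,402
WH040,TK0,156
WH040,WB7,234

Each (warehouse, column) pair becomes one row: 3 × 4 = 12 rows.
For example, (WH038, BG6) → qty=94.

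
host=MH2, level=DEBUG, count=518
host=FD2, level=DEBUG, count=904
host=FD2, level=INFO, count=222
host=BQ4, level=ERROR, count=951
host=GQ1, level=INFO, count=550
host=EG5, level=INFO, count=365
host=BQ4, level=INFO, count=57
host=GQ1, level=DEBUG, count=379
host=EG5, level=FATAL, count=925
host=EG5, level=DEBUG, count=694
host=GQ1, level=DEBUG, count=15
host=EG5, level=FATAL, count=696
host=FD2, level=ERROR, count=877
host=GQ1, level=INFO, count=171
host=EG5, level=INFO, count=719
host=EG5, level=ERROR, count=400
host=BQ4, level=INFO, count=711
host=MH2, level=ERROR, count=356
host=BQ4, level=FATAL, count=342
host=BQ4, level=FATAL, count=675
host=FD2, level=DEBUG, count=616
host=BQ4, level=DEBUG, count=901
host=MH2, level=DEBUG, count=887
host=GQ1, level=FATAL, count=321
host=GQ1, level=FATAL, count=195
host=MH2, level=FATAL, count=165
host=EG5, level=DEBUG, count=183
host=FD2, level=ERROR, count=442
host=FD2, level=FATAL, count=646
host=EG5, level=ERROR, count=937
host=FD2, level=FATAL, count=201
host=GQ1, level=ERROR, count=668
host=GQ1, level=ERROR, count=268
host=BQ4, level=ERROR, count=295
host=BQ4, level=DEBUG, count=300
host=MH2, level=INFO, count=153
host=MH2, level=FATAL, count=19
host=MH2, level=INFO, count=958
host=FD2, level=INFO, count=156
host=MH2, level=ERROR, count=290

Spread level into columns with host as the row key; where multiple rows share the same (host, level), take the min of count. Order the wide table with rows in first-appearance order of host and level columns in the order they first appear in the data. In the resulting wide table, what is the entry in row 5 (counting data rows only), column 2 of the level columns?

With rows in first-appearance order of host, row 5 is host=EG5. level columns in first-appearance order: DEBUG, INFO, ERROR, FATAL; column 2 is INFO.
Long rows with host=EG5, level=INFO: min(365, 719) = 365.

365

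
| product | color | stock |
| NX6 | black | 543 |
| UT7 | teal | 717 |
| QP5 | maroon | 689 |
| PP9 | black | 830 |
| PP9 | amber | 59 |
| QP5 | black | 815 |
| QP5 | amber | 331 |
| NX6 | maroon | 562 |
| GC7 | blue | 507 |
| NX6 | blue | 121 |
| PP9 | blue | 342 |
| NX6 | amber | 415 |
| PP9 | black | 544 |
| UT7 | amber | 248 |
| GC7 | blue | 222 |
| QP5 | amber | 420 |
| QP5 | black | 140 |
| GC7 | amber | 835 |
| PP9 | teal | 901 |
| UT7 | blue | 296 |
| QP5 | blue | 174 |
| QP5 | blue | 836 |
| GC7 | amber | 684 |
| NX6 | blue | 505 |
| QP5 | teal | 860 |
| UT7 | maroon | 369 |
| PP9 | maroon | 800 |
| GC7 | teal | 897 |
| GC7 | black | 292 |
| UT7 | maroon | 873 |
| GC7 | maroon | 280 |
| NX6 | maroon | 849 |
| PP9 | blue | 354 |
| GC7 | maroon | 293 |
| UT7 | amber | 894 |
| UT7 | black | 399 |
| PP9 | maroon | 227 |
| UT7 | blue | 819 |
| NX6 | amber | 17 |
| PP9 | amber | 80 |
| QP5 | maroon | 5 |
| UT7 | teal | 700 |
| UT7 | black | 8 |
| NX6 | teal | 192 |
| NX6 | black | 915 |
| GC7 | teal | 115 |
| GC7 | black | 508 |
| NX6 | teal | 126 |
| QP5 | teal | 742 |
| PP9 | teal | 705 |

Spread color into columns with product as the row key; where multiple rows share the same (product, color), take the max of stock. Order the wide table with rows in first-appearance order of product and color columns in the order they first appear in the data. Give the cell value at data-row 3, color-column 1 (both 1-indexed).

815

With rows in first-appearance order of product, row 3 is product=QP5. color columns in first-appearance order: black, teal, maroon, amber, blue; column 1 is black.
Long rows with product=QP5, color=black: max(815, 140) = 815.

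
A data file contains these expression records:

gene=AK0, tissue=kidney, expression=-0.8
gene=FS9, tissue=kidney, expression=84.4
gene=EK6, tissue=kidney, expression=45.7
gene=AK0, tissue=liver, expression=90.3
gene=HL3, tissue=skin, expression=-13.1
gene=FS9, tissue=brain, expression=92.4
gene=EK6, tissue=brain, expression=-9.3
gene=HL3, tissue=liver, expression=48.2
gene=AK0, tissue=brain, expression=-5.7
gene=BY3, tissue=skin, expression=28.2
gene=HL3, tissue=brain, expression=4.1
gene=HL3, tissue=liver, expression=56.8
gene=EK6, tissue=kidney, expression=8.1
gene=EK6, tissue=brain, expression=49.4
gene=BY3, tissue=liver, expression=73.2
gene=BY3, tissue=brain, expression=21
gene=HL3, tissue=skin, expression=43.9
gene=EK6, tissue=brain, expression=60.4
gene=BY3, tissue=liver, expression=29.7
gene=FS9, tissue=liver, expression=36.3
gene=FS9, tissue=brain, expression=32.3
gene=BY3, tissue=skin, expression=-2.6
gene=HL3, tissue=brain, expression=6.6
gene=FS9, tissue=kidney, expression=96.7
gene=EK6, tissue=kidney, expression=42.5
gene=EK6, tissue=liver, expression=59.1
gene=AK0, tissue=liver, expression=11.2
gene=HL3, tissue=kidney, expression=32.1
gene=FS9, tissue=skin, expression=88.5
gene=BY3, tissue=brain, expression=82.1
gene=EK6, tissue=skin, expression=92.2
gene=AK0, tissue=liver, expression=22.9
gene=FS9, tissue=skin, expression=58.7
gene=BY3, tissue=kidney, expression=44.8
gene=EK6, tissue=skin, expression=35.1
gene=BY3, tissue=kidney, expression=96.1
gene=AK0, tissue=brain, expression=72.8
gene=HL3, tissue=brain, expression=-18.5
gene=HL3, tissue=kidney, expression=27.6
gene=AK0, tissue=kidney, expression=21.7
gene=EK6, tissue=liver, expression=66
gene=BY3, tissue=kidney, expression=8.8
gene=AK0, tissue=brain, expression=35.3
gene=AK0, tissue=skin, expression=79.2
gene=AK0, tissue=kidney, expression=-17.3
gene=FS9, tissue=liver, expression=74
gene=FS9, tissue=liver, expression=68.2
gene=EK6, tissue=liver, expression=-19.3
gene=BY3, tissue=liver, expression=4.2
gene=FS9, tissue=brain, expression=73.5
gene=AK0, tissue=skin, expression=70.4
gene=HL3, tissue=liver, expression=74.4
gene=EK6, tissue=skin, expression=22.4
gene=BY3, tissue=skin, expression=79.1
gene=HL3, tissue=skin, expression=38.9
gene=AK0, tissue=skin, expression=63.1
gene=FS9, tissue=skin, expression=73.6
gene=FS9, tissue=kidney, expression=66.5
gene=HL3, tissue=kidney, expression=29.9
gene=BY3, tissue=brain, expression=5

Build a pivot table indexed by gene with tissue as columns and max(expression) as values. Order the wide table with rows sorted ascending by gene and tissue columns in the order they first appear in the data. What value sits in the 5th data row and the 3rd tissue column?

With rows sorted ascending by gene, row 5 is gene=HL3. tissue columns in first-appearance order: kidney, liver, skin, brain; column 3 is skin.
Long rows with gene=HL3, tissue=skin: max(-13.1, 43.9, 38.9) = 43.9.

43.9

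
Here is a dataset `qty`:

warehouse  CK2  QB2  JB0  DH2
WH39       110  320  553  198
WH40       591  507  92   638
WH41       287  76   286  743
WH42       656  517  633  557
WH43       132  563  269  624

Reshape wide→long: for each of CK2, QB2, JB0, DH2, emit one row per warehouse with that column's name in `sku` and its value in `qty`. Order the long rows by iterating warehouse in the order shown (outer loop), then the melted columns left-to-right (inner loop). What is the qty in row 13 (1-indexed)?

20 rows total (5 × 4). Row 13: index ⌊(13-1)/4⌋ = 3 into warehouse → WH42; (13-1) mod 4 = 0 into the melted columns → CK2.
So row 13 is (WH42, CK2, 656); qty = 656.

656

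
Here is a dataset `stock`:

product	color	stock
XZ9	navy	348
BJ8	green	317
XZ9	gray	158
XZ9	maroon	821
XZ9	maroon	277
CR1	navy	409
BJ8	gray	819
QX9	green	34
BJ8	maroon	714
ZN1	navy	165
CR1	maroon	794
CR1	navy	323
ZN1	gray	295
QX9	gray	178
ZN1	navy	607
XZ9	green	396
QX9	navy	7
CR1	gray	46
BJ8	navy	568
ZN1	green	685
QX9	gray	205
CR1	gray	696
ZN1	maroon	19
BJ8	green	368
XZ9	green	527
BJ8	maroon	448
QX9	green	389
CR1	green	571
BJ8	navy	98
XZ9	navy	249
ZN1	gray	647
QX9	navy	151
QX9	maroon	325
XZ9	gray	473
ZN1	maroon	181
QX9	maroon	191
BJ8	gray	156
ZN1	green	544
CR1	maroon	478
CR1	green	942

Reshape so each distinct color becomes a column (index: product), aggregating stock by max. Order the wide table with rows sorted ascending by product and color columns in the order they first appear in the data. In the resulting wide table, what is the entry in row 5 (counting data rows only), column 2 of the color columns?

With rows sorted ascending by product, row 5 is product=ZN1. color columns in first-appearance order: navy, green, gray, maroon; column 2 is green.
Long rows with product=ZN1, color=green: max(685, 544) = 685.

685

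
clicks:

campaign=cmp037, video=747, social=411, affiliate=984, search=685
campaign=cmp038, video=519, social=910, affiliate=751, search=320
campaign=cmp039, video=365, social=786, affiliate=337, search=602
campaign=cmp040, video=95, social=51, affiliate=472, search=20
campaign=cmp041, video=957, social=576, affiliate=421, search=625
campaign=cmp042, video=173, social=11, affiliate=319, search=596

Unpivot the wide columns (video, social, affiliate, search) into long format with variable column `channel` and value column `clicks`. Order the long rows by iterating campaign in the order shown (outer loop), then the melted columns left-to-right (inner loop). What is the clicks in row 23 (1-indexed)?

24 rows total (6 × 4). Row 23: index ⌊(23-1)/4⌋ = 5 into campaign → cmp042; (23-1) mod 4 = 2 into the melted columns → affiliate.
So row 23 is (cmp042, affiliate, 319); clicks = 319.

319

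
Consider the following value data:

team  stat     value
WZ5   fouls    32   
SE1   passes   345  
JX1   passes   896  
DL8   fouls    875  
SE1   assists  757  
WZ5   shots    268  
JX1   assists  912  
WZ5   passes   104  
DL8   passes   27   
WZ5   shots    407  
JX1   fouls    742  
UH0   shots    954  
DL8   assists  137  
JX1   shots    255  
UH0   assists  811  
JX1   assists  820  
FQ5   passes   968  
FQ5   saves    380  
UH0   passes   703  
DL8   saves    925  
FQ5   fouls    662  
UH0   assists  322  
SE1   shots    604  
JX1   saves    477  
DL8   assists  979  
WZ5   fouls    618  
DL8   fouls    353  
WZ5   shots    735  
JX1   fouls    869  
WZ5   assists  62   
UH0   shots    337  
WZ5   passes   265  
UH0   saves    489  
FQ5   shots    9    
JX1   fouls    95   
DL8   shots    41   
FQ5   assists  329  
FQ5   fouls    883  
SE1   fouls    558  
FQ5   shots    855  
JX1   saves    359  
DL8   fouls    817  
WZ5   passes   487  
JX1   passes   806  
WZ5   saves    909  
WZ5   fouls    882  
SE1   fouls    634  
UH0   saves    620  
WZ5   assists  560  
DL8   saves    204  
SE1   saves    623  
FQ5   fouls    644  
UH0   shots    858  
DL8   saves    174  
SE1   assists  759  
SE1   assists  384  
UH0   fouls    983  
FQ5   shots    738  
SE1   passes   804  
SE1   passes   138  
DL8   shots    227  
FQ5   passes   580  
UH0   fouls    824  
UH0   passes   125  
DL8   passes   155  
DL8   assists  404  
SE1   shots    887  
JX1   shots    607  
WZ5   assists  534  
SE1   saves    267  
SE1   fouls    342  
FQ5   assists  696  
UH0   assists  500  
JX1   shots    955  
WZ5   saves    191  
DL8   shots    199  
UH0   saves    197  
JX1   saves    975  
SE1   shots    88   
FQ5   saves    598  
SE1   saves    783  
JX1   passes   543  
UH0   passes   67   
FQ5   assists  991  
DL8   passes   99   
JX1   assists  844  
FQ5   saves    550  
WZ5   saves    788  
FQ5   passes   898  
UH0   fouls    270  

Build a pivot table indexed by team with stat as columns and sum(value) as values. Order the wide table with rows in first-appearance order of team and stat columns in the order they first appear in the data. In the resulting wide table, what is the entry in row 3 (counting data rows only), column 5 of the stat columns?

1811

With rows in first-appearance order of team, row 3 is team=JX1. stat columns in first-appearance order: fouls, passes, assists, shots, saves; column 5 is saves.
Long rows with team=JX1, stat=saves: 477 + 359 + 975 = 1811.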